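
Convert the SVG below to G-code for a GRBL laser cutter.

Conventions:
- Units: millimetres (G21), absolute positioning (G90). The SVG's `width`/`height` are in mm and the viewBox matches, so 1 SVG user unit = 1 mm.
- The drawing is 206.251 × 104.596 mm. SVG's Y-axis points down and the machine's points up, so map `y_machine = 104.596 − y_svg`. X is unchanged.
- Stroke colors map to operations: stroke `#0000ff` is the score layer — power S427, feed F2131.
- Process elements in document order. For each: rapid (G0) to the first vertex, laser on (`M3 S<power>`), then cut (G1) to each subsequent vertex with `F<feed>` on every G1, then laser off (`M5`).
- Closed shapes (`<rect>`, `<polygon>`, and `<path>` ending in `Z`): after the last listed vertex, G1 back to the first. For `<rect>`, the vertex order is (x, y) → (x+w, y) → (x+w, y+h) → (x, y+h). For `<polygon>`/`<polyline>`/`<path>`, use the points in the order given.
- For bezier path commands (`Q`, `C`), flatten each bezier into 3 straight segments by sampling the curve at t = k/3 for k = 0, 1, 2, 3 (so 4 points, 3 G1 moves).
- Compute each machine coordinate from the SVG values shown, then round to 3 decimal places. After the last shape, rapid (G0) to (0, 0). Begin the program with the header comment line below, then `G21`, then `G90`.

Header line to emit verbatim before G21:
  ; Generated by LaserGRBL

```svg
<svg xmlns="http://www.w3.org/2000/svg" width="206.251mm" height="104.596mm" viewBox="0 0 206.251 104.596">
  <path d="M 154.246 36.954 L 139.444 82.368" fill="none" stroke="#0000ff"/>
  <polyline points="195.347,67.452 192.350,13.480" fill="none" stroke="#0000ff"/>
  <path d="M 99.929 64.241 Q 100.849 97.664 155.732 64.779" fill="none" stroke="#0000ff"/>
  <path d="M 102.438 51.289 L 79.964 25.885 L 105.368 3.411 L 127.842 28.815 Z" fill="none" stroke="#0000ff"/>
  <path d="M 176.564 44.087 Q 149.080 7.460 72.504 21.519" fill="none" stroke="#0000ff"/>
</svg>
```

; Generated by LaserGRBL
G21
G90
G0 X154.246 Y67.642
M3 S427
G1 X139.444 Y22.228 F2131
M5
G0 X195.347 Y37.144
M3 S427
G1 X192.350 Y91.116 F2131
M5
G0 X99.929 Y40.355
M3 S427
G1 X106.538 Y25.441 F2131
G1 X125.139 Y25.261 F2131
G1 X155.732 Y39.817 F2131
M5
G0 X102.438 Y53.307
M3 S427
G1 X79.964 Y78.711 F2131
G1 X105.368 Y101.185 F2131
G1 X127.842 Y75.781 F2131
G1 X102.438 Y53.307 F2131
M5
G0 X176.564 Y60.509
M3 S427
G1 X152.787 Y79.295 F2131
G1 X118.100 Y86.818 F2131
G1 X72.504 Y83.077 F2131
M5
G0 X0.000 Y0.000

viewBox `0 0 206.251 104.596` with mm width/height → 1 unit = 1 mm. Flip: y_m = 104.596 − y_svg.

**Shape 1** — `<path>` line segment, stroke `#0000ff` → score (S427, F2131). Machine vertices: (154.246,67.642) → (139.444,22.228). Open path.

**Shape 2** — `<polyline>` line segment, stroke `#0000ff` → score (S427, F2131). Machine vertices: (195.347,37.144) → (192.350,91.116). Open path.

**Shape 3** — `<path>` quadratic bezier, stroke `#0000ff` → score (S427, F2131). Control points (SVG): P0=(99.929,64.241), P1=(100.849,97.664), P2=(155.732,64.779); sampled at t=k/3. Machine vertices: (99.929,40.355) → (106.538,25.441) → (125.139,25.261) → (155.732,39.817). Open path.

**Shape 4** — `<path>` regular polygon, stroke `#0000ff` → score (S427, F2131). Machine vertices: (102.438,53.307) → (79.964,78.711) → (105.368,101.185) → (127.842,75.781) → (102.438,53.307). Closed: final G1 returns to the first vertex.

**Shape 5** — `<path>` quadratic bezier, stroke `#0000ff` → score (S427, F2131). Control points (SVG): P0=(176.564,44.087), P1=(149.080,7.460), P2=(72.504,21.519); sampled at t=k/3. Machine vertices: (176.564,60.509) → (152.787,79.295) → (118.100,86.818) → (72.504,83.077). Open path.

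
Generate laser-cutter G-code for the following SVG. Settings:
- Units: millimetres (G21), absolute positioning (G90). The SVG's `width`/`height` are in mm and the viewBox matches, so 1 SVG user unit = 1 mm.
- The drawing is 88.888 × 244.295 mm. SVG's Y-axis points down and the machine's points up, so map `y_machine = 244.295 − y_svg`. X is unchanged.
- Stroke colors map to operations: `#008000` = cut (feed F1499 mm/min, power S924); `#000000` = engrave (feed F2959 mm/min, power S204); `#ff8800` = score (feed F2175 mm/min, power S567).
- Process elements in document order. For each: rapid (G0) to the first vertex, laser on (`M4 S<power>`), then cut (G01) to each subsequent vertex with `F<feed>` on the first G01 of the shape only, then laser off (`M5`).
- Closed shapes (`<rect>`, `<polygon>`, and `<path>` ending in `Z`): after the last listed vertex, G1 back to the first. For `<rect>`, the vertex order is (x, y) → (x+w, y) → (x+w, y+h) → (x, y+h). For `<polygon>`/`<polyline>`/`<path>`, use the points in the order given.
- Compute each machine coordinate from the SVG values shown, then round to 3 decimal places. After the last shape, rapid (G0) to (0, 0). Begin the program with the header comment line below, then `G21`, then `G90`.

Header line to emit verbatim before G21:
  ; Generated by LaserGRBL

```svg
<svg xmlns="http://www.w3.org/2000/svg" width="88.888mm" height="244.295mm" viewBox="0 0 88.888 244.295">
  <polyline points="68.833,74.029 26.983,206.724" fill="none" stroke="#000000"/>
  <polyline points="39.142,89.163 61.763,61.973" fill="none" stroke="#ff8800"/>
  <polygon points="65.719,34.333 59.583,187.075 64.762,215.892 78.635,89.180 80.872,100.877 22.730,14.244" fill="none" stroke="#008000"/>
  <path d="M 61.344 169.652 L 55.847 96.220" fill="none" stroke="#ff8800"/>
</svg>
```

1 u = 1 mm; y_m = 244.295 − y.

[1] `<polyline>` line segment, #000000→engrave S204 F2959: (68.833,170.266) → (26.983,37.571)

[2] `<polyline>` line segment, #ff8800→score S567 F2175: (39.142,155.132) → (61.763,182.322)

[3] `<polygon>` closed polygon, #008000→cut S924 F1499: (65.719,209.962) → (59.583,57.220) → (64.762,28.403) → (78.635,155.115) → (80.872,143.418) → (22.730,230.051) → (65.719,209.962) (closed)

[4] `<path>` line segment, #ff8800→score S567 F2175: (61.344,74.643) → (55.847,148.075)

; Generated by LaserGRBL
G21
G90
G0 X68.833 Y170.266
M4 S204
G01 X26.983 Y37.571 F2959
M5
G0 X39.142 Y155.132
M4 S567
G01 X61.763 Y182.322 F2175
M5
G0 X65.719 Y209.962
M4 S924
G01 X59.583 Y57.220 F1499
G01 X64.762 Y28.403
G01 X78.635 Y155.115
G01 X80.872 Y143.418
G01 X22.730 Y230.051
G01 X65.719 Y209.962
M5
G0 X61.344 Y74.643
M4 S567
G01 X55.847 Y148.075 F2175
M5
G0 X0.000 Y0.000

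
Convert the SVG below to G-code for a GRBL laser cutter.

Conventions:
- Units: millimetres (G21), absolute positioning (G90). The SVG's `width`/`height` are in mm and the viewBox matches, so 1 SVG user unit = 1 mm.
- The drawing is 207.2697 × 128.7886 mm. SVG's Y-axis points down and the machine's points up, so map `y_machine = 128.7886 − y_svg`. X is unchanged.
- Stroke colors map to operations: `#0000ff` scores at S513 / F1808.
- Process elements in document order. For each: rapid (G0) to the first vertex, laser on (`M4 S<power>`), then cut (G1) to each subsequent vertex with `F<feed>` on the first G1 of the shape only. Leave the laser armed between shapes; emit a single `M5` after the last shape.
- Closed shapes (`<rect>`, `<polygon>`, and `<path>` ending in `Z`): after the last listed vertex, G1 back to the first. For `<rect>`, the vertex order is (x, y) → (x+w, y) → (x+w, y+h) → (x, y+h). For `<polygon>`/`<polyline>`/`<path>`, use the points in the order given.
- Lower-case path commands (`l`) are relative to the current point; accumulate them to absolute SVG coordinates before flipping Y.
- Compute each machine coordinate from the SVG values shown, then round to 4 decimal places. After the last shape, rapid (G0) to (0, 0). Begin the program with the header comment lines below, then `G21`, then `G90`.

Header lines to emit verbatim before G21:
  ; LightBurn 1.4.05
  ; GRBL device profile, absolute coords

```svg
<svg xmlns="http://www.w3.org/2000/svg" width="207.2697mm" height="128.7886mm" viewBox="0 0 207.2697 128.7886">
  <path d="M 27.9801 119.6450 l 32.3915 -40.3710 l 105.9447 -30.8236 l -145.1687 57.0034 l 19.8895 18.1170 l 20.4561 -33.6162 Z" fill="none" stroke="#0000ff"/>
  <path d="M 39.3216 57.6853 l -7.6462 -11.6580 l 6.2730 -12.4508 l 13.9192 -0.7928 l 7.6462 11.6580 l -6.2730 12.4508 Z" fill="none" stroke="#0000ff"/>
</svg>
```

; LightBurn 1.4.05
; GRBL device profile, absolute coords
G21
G90
G0 X27.9801 Y9.1436
M4 S513
G1 X60.3716 Y49.5146 F1808
G1 X166.3163 Y80.3382
G1 X21.1476 Y23.3348
G1 X41.0371 Y5.2178
G1 X61.4932 Y38.8340
G1 X27.9801 Y9.1436
G0 X39.3216 Y71.1033
M4 S513
G1 X31.6754 Y82.7613 F1808
G1 X37.9484 Y95.2121
G1 X51.8676 Y96.0049
G1 X59.5138 Y84.3469
G1 X53.2408 Y71.8961
G1 X39.3216 Y71.1033
M5
G0 X0.0000 Y0.0000

Since the viewBox matches the mm dimensions, user units are millimetres directly. The only transform is the Y-flip y_m = 128.7886 − y_svg.

Shape 1 is a closed polygon drawn with `<path>`. Its stroke #0000ff means score at S513, F1808. After flipping Y the toolpath is (27.9801,9.1436) → (60.3716,49.5146) → (166.3163,80.3382) → (21.1476,23.3348) → (41.0371,5.2178) → (61.4932,38.8340) → (27.9801,9.1436), returning to the start.

Shape 2 is a regular polygon drawn with `<path>`. Its stroke #0000ff means score at S513, F1808. After flipping Y the toolpath is (39.3216,71.1033) → (31.6754,82.7613) → (37.9484,95.2121) → (51.8676,96.0049) → (59.5138,84.3469) → (53.2408,71.8961) → (39.3216,71.1033), returning to the start.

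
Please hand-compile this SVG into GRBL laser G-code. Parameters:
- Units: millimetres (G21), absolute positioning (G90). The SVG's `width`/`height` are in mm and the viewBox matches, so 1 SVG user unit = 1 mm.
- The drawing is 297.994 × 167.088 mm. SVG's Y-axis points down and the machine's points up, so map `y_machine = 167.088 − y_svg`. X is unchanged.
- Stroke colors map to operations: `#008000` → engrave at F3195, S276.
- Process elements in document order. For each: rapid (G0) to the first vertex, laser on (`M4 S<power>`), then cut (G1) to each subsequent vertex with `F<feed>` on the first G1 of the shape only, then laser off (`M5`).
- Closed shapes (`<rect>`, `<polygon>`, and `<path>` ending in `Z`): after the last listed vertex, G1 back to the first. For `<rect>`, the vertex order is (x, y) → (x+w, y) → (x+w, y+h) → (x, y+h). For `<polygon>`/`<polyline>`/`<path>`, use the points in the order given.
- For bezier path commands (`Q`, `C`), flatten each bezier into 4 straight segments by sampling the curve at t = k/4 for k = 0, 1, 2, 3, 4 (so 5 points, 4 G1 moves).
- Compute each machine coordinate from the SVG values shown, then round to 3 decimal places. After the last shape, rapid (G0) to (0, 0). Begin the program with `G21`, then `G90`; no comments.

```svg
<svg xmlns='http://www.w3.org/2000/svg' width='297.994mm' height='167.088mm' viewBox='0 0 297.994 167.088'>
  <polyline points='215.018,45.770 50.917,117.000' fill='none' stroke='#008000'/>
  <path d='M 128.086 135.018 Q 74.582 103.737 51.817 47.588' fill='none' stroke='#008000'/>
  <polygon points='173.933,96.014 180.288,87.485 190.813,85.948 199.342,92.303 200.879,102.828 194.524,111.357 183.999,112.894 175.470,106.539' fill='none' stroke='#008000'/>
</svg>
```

1 u = 1 mm; y_m = 167.088 − y.

[1] `<polyline>` line segment, #008000→engrave S276 F3195: (215.018,121.318) → (50.917,50.088)

[2] `<path>` quadratic bezier, #008000→engrave S276 F3195: (128.086,32.070) → (103.255,49.265) → (82.267,69.568) → (65.121,92.980) → (51.817,119.500)

[3] `<polygon>` regular polygon, #008000→engrave S276 F3195: (173.933,71.074) → (180.288,79.603) → (190.813,81.140) → (199.342,74.785) → (200.879,64.260) → (194.524,55.731) → (183.999,54.194) → (175.470,60.549) → (173.933,71.074) (closed)

G21
G90
G0 X215.018 Y121.318
M4 S276
G1 X50.917 Y50.088 F3195
M5
G0 X128.086 Y32.070
M4 S276
G1 X103.255 Y49.265 F3195
G1 X82.267 Y69.568
G1 X65.121 Y92.980
G1 X51.817 Y119.500
M5
G0 X173.933 Y71.074
M4 S276
G1 X180.288 Y79.603 F3195
G1 X190.813 Y81.140
G1 X199.342 Y74.785
G1 X200.879 Y64.260
G1 X194.524 Y55.731
G1 X183.999 Y54.194
G1 X175.470 Y60.549
G1 X173.933 Y71.074
M5
G0 X0.000 Y0.000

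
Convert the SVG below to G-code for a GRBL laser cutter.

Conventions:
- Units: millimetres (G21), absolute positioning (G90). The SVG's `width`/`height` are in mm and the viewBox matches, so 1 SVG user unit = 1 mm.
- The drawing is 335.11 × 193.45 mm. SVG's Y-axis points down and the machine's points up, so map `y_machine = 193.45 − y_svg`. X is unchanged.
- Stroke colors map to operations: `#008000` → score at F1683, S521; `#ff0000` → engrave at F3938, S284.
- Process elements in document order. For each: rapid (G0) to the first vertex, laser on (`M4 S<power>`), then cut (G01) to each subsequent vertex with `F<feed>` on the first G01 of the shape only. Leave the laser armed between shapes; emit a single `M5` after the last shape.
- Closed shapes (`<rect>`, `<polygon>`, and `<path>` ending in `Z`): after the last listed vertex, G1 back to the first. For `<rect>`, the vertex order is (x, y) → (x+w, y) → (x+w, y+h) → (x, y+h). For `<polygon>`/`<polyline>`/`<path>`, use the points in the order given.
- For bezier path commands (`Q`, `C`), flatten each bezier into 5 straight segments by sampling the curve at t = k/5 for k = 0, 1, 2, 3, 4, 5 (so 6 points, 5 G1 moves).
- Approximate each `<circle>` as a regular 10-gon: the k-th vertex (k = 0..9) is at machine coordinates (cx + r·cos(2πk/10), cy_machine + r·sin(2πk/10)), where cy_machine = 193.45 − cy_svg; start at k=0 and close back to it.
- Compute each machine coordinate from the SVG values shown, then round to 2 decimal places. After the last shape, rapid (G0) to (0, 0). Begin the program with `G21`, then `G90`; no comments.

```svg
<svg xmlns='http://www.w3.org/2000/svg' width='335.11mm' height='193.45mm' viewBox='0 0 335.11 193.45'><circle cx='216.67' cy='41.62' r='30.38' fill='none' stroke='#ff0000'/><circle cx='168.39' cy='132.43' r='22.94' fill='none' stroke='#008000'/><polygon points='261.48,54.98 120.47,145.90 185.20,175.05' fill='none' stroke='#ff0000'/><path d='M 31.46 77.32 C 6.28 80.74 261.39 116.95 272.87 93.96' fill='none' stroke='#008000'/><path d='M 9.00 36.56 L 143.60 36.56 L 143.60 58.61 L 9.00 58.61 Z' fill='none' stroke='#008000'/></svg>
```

G21
G90
G0 X247.05 Y151.83
M4 S284
G01 X241.25 Y169.69 F3938
G01 X226.06 Y180.72
G01 X207.28 Y180.72
G01 X192.09 Y169.69
G01 X186.29 Y151.83
G01 X192.09 Y133.97
G01 X207.28 Y122.94
G01 X226.06 Y122.94
G01 X241.25 Y133.97
G01 X247.05 Y151.83
G0 X191.33 Y61.02
M4 S521
G01 X186.95 Y74.50 F1683
G01 X175.48 Y82.84
G01 X161.30 Y82.84
G01 X149.83 Y74.50
G01 X145.45 Y61.02
G01 X149.83 Y47.54
G01 X161.30 Y39.20
G01 X175.48 Y39.20
G01 X186.95 Y47.54
G01 X191.33 Y61.02
G0 X261.48 Y138.47
M4 S284
G01 X120.47 Y47.55 F3938
G01 X185.20 Y18.40
G01 X261.48 Y138.47
G0 X31.46 Y116.13
M4 S521
G01 X45.80 Y110.88 F1683
G01 X102.25 Y102.17
G01 X175.68 Y94.43
G01 X240.94 Y92.06
G01 X272.87 Y99.49
G0 X9.00 Y156.89
M4 S521
G01 X143.60 Y156.89 F1683
G01 X143.60 Y134.84
G01 X9.00 Y134.84
G01 X9.00 Y156.89
M5
G0 X0.00 Y0.00

Since the viewBox matches the mm dimensions, user units are millimetres directly. The only transform is the Y-flip y_m = 193.45 − y_svg.

Shape 1 is a circle drawn with `<circle>`. Its stroke #ff0000 means engrave at S284, F3938. After flipping Y the toolpath is (247.05,151.83) → (241.25,169.69) → (226.06,180.72) → (207.28,180.72) → (192.09,169.69) → (186.29,151.83) → (192.09,133.97) → (207.28,122.94) → (226.06,122.94) → (241.25,133.97) → (247.05,151.83), returning to the start.

Shape 2 is a circle drawn with `<circle>`. Its stroke #008000 means score at S521, F1683. After flipping Y the toolpath is (191.33,61.02) → (186.95,74.50) → (175.48,82.84) → (161.30,82.84) → (149.83,74.50) → (145.45,61.02) → (149.83,47.54) → (161.30,39.20) → (175.48,39.20) → (186.95,47.54) → (191.33,61.02), returning to the start.

Shape 3 is a closed polygon drawn with `<polygon>`. Its stroke #ff0000 means engrave at S284, F3938. After flipping Y the toolpath is (261.48,138.47) → (120.47,47.55) → (185.20,18.40) → (261.48,138.47), returning to the start.

Shape 4 is a cubic bezier drawn with `<path>`. Its stroke #008000 means score at S521, F1683. After flipping Y the toolpath is (31.46,116.13) → (45.80,110.88) → (102.25,102.17) → (175.68,94.43) → (240.94,92.06) → (272.87,99.49).

Shape 5 is a rectangle drawn with `<path>`. Its stroke #008000 means score at S521, F1683. After flipping Y the toolpath is (9.00,156.89) → (143.60,156.89) → (143.60,134.84) → (9.00,134.84) → (9.00,156.89), returning to the start.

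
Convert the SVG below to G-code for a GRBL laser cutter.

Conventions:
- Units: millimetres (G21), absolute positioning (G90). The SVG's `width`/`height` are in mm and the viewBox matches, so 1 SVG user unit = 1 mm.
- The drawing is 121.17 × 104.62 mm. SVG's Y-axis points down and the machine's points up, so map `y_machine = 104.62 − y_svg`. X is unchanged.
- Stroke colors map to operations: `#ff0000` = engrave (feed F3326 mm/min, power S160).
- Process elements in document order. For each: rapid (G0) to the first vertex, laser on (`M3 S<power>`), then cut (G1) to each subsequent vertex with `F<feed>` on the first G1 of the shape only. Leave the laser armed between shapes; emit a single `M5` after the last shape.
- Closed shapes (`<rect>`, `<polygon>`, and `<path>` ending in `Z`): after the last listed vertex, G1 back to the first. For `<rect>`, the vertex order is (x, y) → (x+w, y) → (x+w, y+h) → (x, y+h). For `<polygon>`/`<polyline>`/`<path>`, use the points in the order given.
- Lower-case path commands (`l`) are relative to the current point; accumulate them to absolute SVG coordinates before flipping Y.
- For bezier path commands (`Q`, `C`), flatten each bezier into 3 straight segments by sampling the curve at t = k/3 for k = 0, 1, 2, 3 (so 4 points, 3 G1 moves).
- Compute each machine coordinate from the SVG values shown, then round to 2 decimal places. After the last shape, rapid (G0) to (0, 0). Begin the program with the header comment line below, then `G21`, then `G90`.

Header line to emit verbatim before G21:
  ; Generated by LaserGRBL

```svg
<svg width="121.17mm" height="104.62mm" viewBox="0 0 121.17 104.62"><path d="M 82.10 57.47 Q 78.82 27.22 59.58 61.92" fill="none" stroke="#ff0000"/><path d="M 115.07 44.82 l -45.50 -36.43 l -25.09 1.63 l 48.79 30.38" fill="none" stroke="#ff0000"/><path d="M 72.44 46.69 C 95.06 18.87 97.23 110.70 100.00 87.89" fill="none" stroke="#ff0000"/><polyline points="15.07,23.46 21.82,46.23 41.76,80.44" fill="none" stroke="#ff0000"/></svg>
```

Since the viewBox matches the mm dimensions, user units are millimetres directly. The only transform is the Y-flip y_m = 104.62 − y_svg.

Shape 1 is a quadratic bezier drawn with `<path>`. Its stroke #ff0000 means engrave at S160, F3326. After flipping Y the toolpath is (82.10,47.15) → (78.14,60.10) → (70.63,58.62) → (59.58,42.70).

Shape 2 is a open polyline drawn with `<path>`. Its stroke #ff0000 means engrave at S160, F3326. After flipping Y the toolpath is (115.07,59.80) → (69.57,96.23) → (44.48,94.60) → (93.27,64.22).

Shape 3 is a cubic bezier drawn with `<path>`. Its stroke #ff0000 means engrave at S160, F3326. After flipping Y the toolpath is (72.44,57.93) → (89.02,54.54) → (96.65,23.46) → (100.00,16.73).

Shape 4 is a open polyline drawn with `<polyline>`. Its stroke #ff0000 means engrave at S160, F3326. After flipping Y the toolpath is (15.07,81.16) → (21.82,58.39) → (41.76,24.18).

; Generated by LaserGRBL
G21
G90
G0 X82.10 Y47.15
M3 S160
G1 X78.14 Y60.10 F3326
G1 X70.63 Y58.62
G1 X59.58 Y42.70
G0 X115.07 Y59.80
M3 S160
G1 X69.57 Y96.23 F3326
G1 X44.48 Y94.60
G1 X93.27 Y64.22
G0 X72.44 Y57.93
M3 S160
G1 X89.02 Y54.54 F3326
G1 X96.65 Y23.46
G1 X100.00 Y16.73
G0 X15.07 Y81.16
M3 S160
G1 X21.82 Y58.39 F3326
G1 X41.76 Y24.18
M5
G0 X0.00 Y0.00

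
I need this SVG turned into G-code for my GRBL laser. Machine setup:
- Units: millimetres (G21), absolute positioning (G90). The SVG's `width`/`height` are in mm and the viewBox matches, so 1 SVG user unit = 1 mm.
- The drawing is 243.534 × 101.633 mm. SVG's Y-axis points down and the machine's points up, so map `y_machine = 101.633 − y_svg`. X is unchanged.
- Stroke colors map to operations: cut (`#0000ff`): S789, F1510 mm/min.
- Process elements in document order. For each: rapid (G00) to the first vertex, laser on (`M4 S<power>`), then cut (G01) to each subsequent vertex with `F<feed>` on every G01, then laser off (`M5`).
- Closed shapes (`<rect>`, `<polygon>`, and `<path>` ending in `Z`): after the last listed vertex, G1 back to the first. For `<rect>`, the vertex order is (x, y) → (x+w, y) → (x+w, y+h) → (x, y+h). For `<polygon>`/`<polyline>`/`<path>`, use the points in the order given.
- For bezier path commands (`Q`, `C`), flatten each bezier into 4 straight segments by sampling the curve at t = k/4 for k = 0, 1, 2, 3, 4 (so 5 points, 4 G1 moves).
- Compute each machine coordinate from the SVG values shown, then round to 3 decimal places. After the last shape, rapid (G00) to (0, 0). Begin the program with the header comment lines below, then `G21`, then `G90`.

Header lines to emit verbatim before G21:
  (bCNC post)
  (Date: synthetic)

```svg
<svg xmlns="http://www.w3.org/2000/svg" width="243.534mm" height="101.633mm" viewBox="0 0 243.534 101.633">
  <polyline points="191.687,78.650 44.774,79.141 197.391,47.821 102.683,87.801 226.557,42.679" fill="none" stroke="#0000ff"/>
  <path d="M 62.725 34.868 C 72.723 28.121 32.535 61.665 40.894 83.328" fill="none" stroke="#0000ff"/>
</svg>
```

viewBox `0 0 243.534 101.633` with mm width/height → 1 unit = 1 mm. Flip: y_m = 101.633 − y_svg.

**Shape 1** — `<polyline>` open polyline, stroke `#0000ff` → cut (S789, F1510). Machine vertices: (191.687,22.983) → (44.774,22.492) → (197.391,53.812) → (102.683,13.832) → (226.557,58.954). Open path.

**Shape 2** — `<path>` cubic bezier, stroke `#0000ff` → cut (S789, F1510). Control points (SVG): P0=(62.725,34.868), P1=(72.723,28.121), P2=(32.535,61.665), P3=(40.894,83.328); sampled at t=k/4. Machine vertices: (62.725,66.765) → (62.356,65.086) → (52.424,53.189) → (42.185,35.965) → (40.894,18.305). Open path.

(bCNC post)
(Date: synthetic)
G21
G90
G00 X191.687 Y22.983
M4 S789
G01 X44.774 Y22.492 F1510
G01 X197.391 Y53.812 F1510
G01 X102.683 Y13.832 F1510
G01 X226.557 Y58.954 F1510
M5
G00 X62.725 Y66.765
M4 S789
G01 X62.356 Y65.086 F1510
G01 X52.424 Y53.189 F1510
G01 X42.185 Y35.965 F1510
G01 X40.894 Y18.305 F1510
M5
G00 X0.000 Y0.000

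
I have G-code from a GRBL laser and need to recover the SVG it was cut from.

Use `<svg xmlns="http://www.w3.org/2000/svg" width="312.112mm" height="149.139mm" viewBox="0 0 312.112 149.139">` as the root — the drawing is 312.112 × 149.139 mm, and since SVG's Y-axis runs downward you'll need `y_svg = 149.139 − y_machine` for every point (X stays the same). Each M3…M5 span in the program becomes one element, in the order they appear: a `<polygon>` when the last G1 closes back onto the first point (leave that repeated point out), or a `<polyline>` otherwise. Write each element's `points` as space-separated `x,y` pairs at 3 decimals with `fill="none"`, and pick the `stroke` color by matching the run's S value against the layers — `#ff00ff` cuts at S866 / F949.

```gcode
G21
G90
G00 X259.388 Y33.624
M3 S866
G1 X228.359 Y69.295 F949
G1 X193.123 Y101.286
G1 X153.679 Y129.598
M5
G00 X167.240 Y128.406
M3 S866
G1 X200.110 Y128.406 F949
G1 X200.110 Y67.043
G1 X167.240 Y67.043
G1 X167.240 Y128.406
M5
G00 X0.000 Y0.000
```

Each laser-on run becomes one SVG element. Flip Y back into SVG space with y_svg = 149.139 − y_machine. Every run uses S866, so all elements get stroke `#ff00ff` (cut).

Run 1: The run is open, so emit a `<polyline>` with points (Y-flipped): 259.388,115.515 228.359,79.844 193.123,47.853 153.679,19.541.

Run 2: The run returns to its start, so emit a `<polygon>` with points (Y-flipped): 167.240,20.733 200.110,20.733 200.110,82.096 167.240,82.096.

<svg xmlns="http://www.w3.org/2000/svg" width="312.112mm" height="149.139mm" viewBox="0 0 312.112 149.139">
  <polyline points="259.388,115.515 228.359,79.844 193.123,47.853 153.679,19.541" fill="none" stroke="#ff00ff"/>
  <polygon points="167.240,20.733 200.110,20.733 200.110,82.096 167.240,82.096" fill="none" stroke="#ff00ff"/>
</svg>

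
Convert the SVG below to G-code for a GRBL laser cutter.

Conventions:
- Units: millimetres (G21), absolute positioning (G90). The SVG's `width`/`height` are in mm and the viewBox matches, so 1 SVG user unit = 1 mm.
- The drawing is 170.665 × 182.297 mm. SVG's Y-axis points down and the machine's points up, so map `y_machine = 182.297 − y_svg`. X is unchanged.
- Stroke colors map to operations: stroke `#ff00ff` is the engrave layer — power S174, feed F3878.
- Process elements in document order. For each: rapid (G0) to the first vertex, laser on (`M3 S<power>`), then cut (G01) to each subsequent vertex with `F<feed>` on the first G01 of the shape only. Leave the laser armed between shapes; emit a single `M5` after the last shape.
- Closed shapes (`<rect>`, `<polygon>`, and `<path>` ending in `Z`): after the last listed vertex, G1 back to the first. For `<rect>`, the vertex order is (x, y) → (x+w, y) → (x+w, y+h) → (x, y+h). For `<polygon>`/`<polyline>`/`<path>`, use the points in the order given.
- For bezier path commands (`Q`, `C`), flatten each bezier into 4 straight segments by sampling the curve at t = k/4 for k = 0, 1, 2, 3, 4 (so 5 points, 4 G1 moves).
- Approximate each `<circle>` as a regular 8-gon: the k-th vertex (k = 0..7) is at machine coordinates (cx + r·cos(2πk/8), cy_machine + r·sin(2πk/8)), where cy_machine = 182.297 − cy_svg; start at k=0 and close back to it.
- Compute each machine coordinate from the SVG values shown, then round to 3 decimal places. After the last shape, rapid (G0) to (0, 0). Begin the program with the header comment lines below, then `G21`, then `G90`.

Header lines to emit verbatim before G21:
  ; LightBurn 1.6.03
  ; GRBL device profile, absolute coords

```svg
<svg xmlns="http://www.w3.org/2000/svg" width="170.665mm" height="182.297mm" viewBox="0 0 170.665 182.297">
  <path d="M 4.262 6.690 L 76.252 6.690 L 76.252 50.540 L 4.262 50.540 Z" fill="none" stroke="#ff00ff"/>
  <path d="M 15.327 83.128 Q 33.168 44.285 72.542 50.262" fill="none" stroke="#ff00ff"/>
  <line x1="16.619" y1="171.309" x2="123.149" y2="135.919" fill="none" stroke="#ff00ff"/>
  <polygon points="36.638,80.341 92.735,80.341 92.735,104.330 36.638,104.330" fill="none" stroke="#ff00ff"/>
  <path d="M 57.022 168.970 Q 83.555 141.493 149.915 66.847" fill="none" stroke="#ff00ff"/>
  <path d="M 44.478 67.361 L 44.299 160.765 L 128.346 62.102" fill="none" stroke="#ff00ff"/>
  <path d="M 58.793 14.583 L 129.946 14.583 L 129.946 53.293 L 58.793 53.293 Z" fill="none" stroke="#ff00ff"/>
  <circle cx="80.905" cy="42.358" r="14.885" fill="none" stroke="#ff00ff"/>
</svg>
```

Since the viewBox matches the mm dimensions, user units are millimetres directly. The only transform is the Y-flip y_m = 182.297 − y_svg.

Shape 1 is a rectangle drawn with `<path>`. Its stroke #ff00ff means engrave at S174, F3878. After flipping Y the toolpath is (4.262,175.607) → (76.252,175.607) → (76.252,131.757) → (4.262,131.757) → (4.262,175.607), returning to the start.

Shape 2 is a quadratic bezier drawn with `<path>`. Its stroke #ff00ff means engrave at S174, F3878. After flipping Y the toolpath is (15.327,99.169) → (25.593,115.789) → (38.551,126.807) → (54.201,132.222) → (72.542,132.035).

Shape 3 is a line segment drawn with `<line>`. Its stroke #ff00ff means engrave at S174, F3878. After flipping Y the toolpath is (16.619,10.988) → (123.149,46.378).

Shape 4 is a rectangle drawn with `<polygon>`. Its stroke #ff00ff means engrave at S174, F3878. After flipping Y the toolpath is (36.638,101.956) → (92.735,101.956) → (92.735,77.967) → (36.638,77.967) → (36.638,101.956), returning to the start.

Shape 5 is a quadratic bezier drawn with `<path>`. Its stroke #ff00ff means engrave at S174, F3878. After flipping Y the toolpath is (57.022,13.327) → (72.778,30.014) → (93.512,52.596) → (119.224,81.075) → (149.915,115.450).

Shape 6 is a open polyline drawn with `<path>`. Its stroke #ff00ff means engrave at S174, F3878. After flipping Y the toolpath is (44.478,114.936) → (44.299,21.532) → (128.346,120.195).

Shape 7 is a rectangle drawn with `<path>`. Its stroke #ff00ff means engrave at S174, F3878. After flipping Y the toolpath is (58.793,167.714) → (129.946,167.714) → (129.946,129.004) → (58.793,129.004) → (58.793,167.714), returning to the start.

Shape 8 is a circle drawn with `<circle>`. Its stroke #ff00ff means engrave at S174, F3878. After flipping Y the toolpath is (95.790,139.939) → (91.430,150.464) → (80.905,154.824) → (70.380,150.464) → (66.020,139.939) → (70.380,129.414) → (80.905,125.054) → (91.430,129.414) → (95.790,139.939), returning to the start.

; LightBurn 1.6.03
; GRBL device profile, absolute coords
G21
G90
G0 X4.262 Y175.607
M3 S174
G01 X76.252 Y175.607 F3878
G01 X76.252 Y131.757
G01 X4.262 Y131.757
G01 X4.262 Y175.607
G0 X15.327 Y99.169
M3 S174
G01 X25.593 Y115.789 F3878
G01 X38.551 Y126.807
G01 X54.201 Y132.222
G01 X72.542 Y132.035
G0 X16.619 Y10.988
M3 S174
G01 X123.149 Y46.378 F3878
G0 X36.638 Y101.956
M3 S174
G01 X92.735 Y101.956 F3878
G01 X92.735 Y77.967
G01 X36.638 Y77.967
G01 X36.638 Y101.956
G0 X57.022 Y13.327
M3 S174
G01 X72.778 Y30.014 F3878
G01 X93.512 Y52.596
G01 X119.224 Y81.075
G01 X149.915 Y115.450
G0 X44.478 Y114.936
M3 S174
G01 X44.299 Y21.532 F3878
G01 X128.346 Y120.195
G0 X58.793 Y167.714
M3 S174
G01 X129.946 Y167.714 F3878
G01 X129.946 Y129.004
G01 X58.793 Y129.004
G01 X58.793 Y167.714
G0 X95.790 Y139.939
M3 S174
G01 X91.430 Y150.464 F3878
G01 X80.905 Y154.824
G01 X70.380 Y150.464
G01 X66.020 Y139.939
G01 X70.380 Y129.414
G01 X80.905 Y125.054
G01 X91.430 Y129.414
G01 X95.790 Y139.939
M5
G0 X0.000 Y0.000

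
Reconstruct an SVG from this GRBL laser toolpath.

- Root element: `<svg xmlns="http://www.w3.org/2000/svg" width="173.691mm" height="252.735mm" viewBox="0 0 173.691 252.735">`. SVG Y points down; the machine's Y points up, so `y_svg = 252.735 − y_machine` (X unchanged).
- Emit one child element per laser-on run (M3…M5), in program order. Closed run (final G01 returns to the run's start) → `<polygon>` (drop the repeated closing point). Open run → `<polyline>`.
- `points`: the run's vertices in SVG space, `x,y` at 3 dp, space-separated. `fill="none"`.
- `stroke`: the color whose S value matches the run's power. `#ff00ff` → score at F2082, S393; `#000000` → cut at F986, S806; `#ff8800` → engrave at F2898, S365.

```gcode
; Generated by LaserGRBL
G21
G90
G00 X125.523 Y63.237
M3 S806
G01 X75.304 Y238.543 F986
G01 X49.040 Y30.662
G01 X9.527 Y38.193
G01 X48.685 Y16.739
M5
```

Machine Y-up, SVG Y-down with viewBox height 252.735, so y_svg = 252.735 − y_machine; X carries over. Every run uses S806, so all elements get stroke `#000000` (cut).

Run 1: The run is open, so emit a `<polyline>` with points (Y-flipped): 125.523,189.498 75.304,14.192 49.040,222.073 9.527,214.542 48.685,235.996.

<svg xmlns="http://www.w3.org/2000/svg" width="173.691mm" height="252.735mm" viewBox="0 0 173.691 252.735">
  <polyline points="125.523,189.498 75.304,14.192 49.040,222.073 9.527,214.542 48.685,235.996" fill="none" stroke="#000000"/>
</svg>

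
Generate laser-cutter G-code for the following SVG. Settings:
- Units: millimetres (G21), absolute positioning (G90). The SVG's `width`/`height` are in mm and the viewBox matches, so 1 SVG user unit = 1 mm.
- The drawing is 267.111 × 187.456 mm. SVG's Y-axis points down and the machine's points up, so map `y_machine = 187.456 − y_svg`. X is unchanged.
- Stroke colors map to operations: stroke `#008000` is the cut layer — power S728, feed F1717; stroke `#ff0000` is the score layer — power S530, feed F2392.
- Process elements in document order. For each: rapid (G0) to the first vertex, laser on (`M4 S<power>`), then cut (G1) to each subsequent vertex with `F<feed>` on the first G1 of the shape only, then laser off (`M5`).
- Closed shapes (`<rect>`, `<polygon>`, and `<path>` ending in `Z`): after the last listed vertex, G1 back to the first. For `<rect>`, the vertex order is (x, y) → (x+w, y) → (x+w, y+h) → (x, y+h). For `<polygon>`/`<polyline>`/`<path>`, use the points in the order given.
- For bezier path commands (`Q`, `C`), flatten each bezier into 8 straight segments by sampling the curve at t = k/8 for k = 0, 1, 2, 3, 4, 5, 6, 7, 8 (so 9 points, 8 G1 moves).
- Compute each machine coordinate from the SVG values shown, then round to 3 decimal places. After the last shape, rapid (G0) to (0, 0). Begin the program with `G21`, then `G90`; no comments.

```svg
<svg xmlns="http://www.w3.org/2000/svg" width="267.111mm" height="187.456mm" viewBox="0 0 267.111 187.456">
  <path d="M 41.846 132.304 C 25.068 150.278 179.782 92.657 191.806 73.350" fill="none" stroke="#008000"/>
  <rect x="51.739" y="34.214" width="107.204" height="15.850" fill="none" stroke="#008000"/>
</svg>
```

G21
G90
G0 X41.846 Y55.152
M4 S728
G1 X42.979 Y51.733 F1717
G1 X56.508 Y54.066
G1 X78.751 Y60.816
G1 X106.025 Y70.649
G1 X134.650 Y82.229
G1 X160.943 Y94.222
G1 X181.222 Y105.292
G1 X191.806 Y114.106
M5
G0 X51.739 Y153.242
M4 S728
G1 X158.943 Y153.242 F1717
G1 X158.943 Y137.392
G1 X51.739 Y137.392
G1 X51.739 Y153.242
M5
G0 X0.000 Y0.000

1 u = 1 mm; y_m = 187.456 − y.

[1] `<path>` cubic bezier, #008000→cut S728 F1717: (41.846,55.152) → (42.979,51.733) → (56.508,54.066) → (78.751,60.816) → (106.025,70.649) → (134.650,82.229) → (160.943,94.222) → (181.222,105.292) → (191.806,114.106)

[2] `<rect>` rectangle, #008000→cut S728 F1717: (51.739,153.242) → (158.943,153.242) → (158.943,137.392) → (51.739,137.392) → (51.739,153.242) (closed)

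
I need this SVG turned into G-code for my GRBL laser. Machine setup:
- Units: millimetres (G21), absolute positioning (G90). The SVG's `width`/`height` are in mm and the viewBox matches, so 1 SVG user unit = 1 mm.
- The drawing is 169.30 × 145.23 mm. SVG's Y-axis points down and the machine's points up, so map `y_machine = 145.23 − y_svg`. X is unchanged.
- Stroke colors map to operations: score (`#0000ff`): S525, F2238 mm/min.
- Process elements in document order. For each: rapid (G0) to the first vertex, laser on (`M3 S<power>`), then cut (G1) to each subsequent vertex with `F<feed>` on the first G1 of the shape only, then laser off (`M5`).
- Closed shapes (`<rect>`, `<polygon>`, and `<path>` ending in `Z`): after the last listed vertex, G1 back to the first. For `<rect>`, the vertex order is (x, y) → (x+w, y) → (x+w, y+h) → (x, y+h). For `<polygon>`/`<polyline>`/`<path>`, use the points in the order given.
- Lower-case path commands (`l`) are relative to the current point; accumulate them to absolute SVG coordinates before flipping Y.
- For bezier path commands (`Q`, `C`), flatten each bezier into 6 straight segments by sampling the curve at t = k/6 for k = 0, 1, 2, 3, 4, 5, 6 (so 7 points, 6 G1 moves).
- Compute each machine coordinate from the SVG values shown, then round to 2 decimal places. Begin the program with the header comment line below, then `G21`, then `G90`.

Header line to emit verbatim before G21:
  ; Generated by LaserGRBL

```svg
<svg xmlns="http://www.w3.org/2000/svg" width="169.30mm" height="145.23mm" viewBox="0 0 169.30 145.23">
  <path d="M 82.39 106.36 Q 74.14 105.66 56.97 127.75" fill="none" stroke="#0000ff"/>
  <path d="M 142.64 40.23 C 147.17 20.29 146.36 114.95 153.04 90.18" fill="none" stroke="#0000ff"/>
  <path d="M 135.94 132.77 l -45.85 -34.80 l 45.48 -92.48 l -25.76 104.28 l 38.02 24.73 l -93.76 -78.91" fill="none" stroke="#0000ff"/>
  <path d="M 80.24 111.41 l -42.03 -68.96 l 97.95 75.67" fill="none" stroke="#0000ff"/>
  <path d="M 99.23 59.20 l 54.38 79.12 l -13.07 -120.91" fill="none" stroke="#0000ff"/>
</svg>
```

1 u = 1 mm; y_m = 145.23 − y.

[1] `<path>` quadratic bezier, #0000ff→score S525 F2238: (82.39,38.87) → (79.39,38.47) → (75.90,36.80) → (71.91,33.87) → (67.43,29.67) → (62.45,24.21) → (56.97,17.48)

[2] `<path>` cubic bezier, #0000ff→score S525 F2238: (142.64,105.00) → (144.52,106.50) → (145.87,95.41) → (147.03,78.21) → (148.38,61.42) → (150.26,51.53) → (153.04,55.05)

[3] `<path>` open polyline, #0000ff→score S525 F2238: (135.94,12.46) → (90.09,47.26) → (135.57,139.74) → (109.81,35.46) → (147.83,10.73) → (54.07,89.64)

[4] `<path>` open polyline, #0000ff→score S525 F2238: (80.24,33.82) → (38.21,102.78) → (136.16,27.11)

[5] `<path>` open polyline, #0000ff→score S525 F2238: (99.23,86.03) → (153.61,6.91) → (140.54,127.82)

; Generated by LaserGRBL
G21
G90
G0 X82.39 Y38.87
M3 S525
G1 X79.39 Y38.47 F2238
G1 X75.90 Y36.80
G1 X71.91 Y33.87
G1 X67.43 Y29.67
G1 X62.45 Y24.21
G1 X56.97 Y17.48
M5
G0 X142.64 Y105.00
M3 S525
G1 X144.52 Y106.50 F2238
G1 X145.87 Y95.41
G1 X147.03 Y78.21
G1 X148.38 Y61.42
G1 X150.26 Y51.53
G1 X153.04 Y55.05
M5
G0 X135.94 Y12.46
M3 S525
G1 X90.09 Y47.26 F2238
G1 X135.57 Y139.74
G1 X109.81 Y35.46
G1 X147.83 Y10.73
G1 X54.07 Y89.64
M5
G0 X80.24 Y33.82
M3 S525
G1 X38.21 Y102.78 F2238
G1 X136.16 Y27.11
M5
G0 X99.23 Y86.03
M3 S525
G1 X153.61 Y6.91 F2238
G1 X140.54 Y127.82
M5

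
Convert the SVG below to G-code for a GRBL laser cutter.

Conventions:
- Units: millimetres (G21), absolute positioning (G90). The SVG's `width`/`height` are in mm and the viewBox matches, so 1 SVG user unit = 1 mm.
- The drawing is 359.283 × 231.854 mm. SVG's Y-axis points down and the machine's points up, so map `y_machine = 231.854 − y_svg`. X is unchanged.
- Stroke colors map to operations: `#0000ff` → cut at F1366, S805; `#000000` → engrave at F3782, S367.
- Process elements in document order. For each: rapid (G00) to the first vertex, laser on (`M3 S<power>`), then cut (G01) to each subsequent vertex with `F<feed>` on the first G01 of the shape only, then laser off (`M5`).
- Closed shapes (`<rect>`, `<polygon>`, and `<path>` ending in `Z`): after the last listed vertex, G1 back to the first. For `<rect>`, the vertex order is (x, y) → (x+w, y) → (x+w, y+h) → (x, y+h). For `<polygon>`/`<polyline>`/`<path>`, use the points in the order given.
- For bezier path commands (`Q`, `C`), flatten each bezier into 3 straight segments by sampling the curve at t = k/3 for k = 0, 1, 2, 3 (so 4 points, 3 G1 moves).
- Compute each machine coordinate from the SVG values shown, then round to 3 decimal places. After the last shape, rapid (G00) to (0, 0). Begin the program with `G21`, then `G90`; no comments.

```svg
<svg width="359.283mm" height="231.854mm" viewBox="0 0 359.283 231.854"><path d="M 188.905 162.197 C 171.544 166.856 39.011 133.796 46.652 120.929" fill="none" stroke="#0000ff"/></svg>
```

1 u = 1 mm; y_m = 231.854 − y.

[1] `<path>` cubic bezier, #0000ff→cut S805 F1366: (188.905,69.657) → (142.611,75.426) → (76.278,93.472) → (46.652,110.925)

G21
G90
G00 X188.905 Y69.657
M3 S805
G01 X142.611 Y75.426 F1366
G01 X76.278 Y93.472
G01 X46.652 Y110.925
M5
G00 X0.000 Y0.000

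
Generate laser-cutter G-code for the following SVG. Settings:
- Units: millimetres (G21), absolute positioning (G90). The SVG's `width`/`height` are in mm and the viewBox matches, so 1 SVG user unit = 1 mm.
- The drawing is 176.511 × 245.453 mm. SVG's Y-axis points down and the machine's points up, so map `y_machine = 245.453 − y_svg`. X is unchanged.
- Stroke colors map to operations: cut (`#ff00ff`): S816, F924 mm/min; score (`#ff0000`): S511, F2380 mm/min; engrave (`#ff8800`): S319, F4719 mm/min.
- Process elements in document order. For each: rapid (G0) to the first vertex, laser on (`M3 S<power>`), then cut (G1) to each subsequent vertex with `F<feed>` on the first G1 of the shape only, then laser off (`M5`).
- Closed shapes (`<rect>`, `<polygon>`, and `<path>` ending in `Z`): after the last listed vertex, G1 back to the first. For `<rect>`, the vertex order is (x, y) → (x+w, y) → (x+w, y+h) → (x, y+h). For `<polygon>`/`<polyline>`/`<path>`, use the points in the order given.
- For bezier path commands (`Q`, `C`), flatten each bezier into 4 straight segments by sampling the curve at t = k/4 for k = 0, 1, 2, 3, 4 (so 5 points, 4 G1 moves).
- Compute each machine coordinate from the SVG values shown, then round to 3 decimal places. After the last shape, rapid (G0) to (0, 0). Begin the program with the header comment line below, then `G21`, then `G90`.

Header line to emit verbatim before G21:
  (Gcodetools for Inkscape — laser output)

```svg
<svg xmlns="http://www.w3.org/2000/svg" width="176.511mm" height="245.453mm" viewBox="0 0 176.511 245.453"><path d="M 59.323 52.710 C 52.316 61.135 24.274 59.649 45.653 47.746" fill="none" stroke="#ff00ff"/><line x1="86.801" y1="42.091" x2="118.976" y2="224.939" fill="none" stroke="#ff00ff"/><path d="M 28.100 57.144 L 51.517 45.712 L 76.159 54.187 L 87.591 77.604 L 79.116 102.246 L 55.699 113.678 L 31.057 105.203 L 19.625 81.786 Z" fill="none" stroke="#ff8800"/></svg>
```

(Gcodetools for Inkscape — laser output)
G21
G90
G0 X59.323 Y192.743
M3 S816
G1 X51.225 Y188.290 F924
G1 X41.843 Y187.602
G1 X37.784 Y190.725
G1 X45.653 Y197.707
M5
G0 X86.801 Y203.362
M3 S816
G1 X118.976 Y20.514 F924
M5
G0 X28.100 Y188.309
M3 S319
G1 X51.517 Y199.741 F4719
G1 X76.159 Y191.266
G1 X87.591 Y167.849
G1 X79.116 Y143.207
G1 X55.699 Y131.775
G1 X31.057 Y140.250
G1 X19.625 Y163.667
G1 X28.100 Y188.309
M5
G0 X0.000 Y0.000

viewBox `0 0 176.511 245.453` with mm width/height → 1 unit = 1 mm. Flip: y_m = 245.453 − y_svg.

**Shape 1** — `<path>` cubic bezier, stroke `#ff00ff` → cut (S816, F924). Control points (SVG): P0=(59.323,52.710), P1=(52.316,61.135), P2=(24.274,59.649), P3=(45.653,47.746); sampled at t=k/4. Machine vertices: (59.323,192.743) → (51.225,188.290) → (41.843,187.602) → (37.784,190.725) → (45.653,197.707). Open path.

**Shape 2** — `<line>` line segment, stroke `#ff00ff` → cut (S816, F924). Machine vertices: (86.801,203.362) → (118.976,20.514). Open path.

**Shape 3** — `<path>` regular polygon, stroke `#ff8800` → engrave (S319, F4719). Machine vertices: (28.100,188.309) → (51.517,199.741) → (76.159,191.266) → (87.591,167.849) → (79.116,143.207) → (55.699,131.775) → (31.057,140.250) → (19.625,163.667) → (28.100,188.309). Closed: final G1 returns to the first vertex.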